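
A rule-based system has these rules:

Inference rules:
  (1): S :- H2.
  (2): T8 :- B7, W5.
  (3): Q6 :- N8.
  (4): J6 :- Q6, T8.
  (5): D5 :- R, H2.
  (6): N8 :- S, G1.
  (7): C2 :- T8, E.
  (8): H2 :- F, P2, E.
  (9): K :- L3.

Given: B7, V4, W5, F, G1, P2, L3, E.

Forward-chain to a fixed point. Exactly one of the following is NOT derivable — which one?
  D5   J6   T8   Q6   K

[1] (2) [T8 :- B7, W5.]; (8) [H2 :- F, P2, E.]; (9) [K :- L3.]. ⇒ new: T8, H2, K.
[2] (1) [S :- H2.]; (7) [C2 :- T8, E.]. ⇒ new: S, C2.
[3] (6) [N8 :- S, G1.]. ⇒ new: N8.
[4] (3) [Q6 :- N8.]. ⇒ new: Q6.
[5] (4) [J6 :- Q6, T8.]. ⇒ new: J6.
Derived: K (round 1), J6 (round 5), T8 (round 1), Q6 (round 4). D5 never appears in any round.

D5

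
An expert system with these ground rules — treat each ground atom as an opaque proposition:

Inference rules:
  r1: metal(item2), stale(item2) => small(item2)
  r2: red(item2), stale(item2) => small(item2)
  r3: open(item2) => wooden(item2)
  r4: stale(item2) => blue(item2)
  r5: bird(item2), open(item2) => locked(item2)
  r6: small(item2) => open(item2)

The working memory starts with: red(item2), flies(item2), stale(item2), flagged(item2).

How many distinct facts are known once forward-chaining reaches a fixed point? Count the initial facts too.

[1] r2 [red(item2), stale(item2) => small(item2)]; r4 [stale(item2) => blue(item2)]. ⇒ new: small(item2), blue(item2).
[2] r6 [small(item2) => open(item2)]. ⇒ new: open(item2).
[3] r3 [open(item2) => wooden(item2)]. ⇒ new: wooden(item2).
Closure: {blue(item2), flagged(item2), flies(item2), open(item2), red(item2), small(item2), stale(item2), wooden(item2)} — 8 facts.

8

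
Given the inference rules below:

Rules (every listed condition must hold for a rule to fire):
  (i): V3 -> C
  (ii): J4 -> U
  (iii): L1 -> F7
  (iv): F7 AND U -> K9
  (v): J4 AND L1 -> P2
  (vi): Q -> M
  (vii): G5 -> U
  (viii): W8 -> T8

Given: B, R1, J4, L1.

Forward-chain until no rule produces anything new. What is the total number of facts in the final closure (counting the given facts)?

Round 1: (ii) [J4 -> U]; (iii) [L1 -> F7]; (v) [J4 AND L1 -> P2]. Adds U, F7, P2.
Round 2: (iv) [F7 AND U -> K9]. Adds K9.
Closure: {B, F7, J4, K9, L1, P2, R1, U} — 8 facts.

8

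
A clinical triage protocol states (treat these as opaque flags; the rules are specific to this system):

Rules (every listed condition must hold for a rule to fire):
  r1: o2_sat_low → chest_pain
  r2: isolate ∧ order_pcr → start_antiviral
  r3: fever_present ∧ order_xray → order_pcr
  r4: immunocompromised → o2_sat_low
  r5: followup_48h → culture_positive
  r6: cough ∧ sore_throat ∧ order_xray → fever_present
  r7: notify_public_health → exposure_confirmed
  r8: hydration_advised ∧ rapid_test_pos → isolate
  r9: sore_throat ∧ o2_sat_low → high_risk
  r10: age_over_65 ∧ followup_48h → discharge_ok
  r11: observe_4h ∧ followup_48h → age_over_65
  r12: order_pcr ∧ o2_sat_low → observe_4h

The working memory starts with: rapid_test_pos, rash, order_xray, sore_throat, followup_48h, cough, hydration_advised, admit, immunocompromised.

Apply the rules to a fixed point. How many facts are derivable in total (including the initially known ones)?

Round 1 fires r4, r5, r6, r8, giving o2_sat_low, culture_positive, fever_present, isolate.
Round 2 fires r1, r3, r9, giving chest_pain, order_pcr, high_risk.
Round 3 fires r2, r12, giving start_antiviral, observe_4h.
Round 4 fires r11, giving age_over_65.
Round 5 fires r10, giving discharge_ok.
Closure: {admit, age_over_65, chest_pain, cough, culture_positive, discharge_ok, fever_present, followup_48h, high_risk, hydration_advised, immunocompromised, isolate, o2_sat_low, observe_4h, order_pcr, order_xray, rapid_test_pos, rash, sore_throat, start_antiviral} — 20 facts.

20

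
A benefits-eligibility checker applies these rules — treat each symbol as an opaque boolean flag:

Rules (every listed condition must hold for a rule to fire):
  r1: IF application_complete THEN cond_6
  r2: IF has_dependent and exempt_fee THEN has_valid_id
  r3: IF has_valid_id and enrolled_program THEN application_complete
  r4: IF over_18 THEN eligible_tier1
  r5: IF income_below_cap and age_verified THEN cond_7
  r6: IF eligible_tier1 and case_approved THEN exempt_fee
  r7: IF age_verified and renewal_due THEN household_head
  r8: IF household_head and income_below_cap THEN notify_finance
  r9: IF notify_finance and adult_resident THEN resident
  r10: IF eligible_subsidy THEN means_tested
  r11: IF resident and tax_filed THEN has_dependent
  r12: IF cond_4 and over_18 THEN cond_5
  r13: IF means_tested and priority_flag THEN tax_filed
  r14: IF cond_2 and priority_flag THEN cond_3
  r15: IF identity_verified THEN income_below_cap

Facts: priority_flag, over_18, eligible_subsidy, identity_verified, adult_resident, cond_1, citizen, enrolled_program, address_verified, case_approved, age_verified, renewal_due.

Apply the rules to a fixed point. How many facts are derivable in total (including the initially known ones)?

Round 1 fires r4, r7, r10, r15, giving eligible_tier1, household_head, means_tested, income_below_cap.
Round 2 fires r5, r6, r8, r13, giving cond_7, exempt_fee, notify_finance, tax_filed.
Round 3 fires r9, giving resident.
Round 4 fires r11, giving has_dependent.
Round 5 fires r2, giving has_valid_id.
Round 6 fires r3, giving application_complete.
Round 7 fires r1, giving cond_6.
Closure: {address_verified, adult_resident, age_verified, application_complete, case_approved, citizen, cond_1, cond_6, cond_7, eligible_subsidy, eligible_tier1, enrolled_program, exempt_fee, has_dependent, has_valid_id, household_head, identity_verified, income_below_cap, means_tested, notify_finance, over_18, priority_flag, renewal_due, resident, tax_filed} — 25 facts.

25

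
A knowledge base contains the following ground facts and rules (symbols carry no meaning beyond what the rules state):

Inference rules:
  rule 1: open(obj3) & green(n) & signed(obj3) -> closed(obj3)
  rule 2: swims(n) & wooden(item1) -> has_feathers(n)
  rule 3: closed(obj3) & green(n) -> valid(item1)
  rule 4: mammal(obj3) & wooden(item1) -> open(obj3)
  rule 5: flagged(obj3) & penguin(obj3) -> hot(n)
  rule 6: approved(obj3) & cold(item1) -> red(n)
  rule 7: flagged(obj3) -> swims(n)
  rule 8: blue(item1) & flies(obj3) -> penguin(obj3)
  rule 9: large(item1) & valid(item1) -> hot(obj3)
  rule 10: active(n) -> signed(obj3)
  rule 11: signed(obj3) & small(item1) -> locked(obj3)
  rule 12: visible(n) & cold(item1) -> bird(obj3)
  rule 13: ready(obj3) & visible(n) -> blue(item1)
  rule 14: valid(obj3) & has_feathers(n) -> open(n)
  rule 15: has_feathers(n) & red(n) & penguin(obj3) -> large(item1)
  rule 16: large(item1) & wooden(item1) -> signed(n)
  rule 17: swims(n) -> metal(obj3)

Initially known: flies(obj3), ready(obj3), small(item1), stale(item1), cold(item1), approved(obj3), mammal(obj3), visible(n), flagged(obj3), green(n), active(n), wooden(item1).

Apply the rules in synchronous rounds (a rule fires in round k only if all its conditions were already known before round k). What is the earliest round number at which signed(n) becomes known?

4

Round 1 fires rule 4, rule 6, rule 7, rule 10, rule 12, rule 13, giving open(obj3), red(n), swims(n), signed(obj3), bird(obj3), blue(item1).
Round 2 fires rule 1, rule 2, rule 8, rule 11, rule 17, giving closed(obj3), has_feathers(n), penguin(obj3), locked(obj3), metal(obj3).
Round 3 fires rule 3, rule 5, rule 15, giving valid(item1), hot(n), large(item1).
Round 4 fires rule 9, rule 16, giving hot(obj3), signed(n).
signed(n) first appears in round 4.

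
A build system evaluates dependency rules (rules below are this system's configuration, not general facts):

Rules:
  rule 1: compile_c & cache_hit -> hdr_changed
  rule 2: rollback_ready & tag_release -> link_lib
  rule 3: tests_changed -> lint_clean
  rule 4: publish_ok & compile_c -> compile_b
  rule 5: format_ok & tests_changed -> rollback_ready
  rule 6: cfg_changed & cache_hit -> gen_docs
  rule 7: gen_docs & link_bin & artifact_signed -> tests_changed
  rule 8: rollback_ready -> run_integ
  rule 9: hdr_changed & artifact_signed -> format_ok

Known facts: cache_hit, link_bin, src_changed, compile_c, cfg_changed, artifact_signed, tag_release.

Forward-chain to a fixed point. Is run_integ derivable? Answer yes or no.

yes

Round 1: rule 1 [compile_c & cache_hit -> hdr_changed]; rule 6 [cfg_changed & cache_hit -> gen_docs]. Adds hdr_changed, gen_docs.
Round 2: rule 7 [gen_docs & link_bin & artifact_signed -> tests_changed]; rule 9 [hdr_changed & artifact_signed -> format_ok]. Adds tests_changed, format_ok.
Round 3: rule 3 [tests_changed -> lint_clean]; rule 5 [format_ok & tests_changed -> rollback_ready]. Adds lint_clean, rollback_ready.
Round 4: rule 2 [rollback_ready & tag_release -> link_lib]; rule 8 [rollback_ready -> run_integ]. Adds link_lib, run_integ.
run_integ appears in round 4, so it is derivable.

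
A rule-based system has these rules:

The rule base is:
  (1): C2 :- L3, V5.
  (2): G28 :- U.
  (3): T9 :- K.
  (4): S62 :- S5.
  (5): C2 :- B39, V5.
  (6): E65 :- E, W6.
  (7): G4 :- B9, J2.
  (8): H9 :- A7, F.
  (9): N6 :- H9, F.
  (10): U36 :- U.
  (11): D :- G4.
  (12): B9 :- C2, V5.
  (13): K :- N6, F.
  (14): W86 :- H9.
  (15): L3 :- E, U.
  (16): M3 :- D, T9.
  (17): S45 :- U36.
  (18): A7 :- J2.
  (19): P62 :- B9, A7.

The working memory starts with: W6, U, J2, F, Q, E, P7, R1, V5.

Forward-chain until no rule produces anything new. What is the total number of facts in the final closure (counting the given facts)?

26

Round 1 — (2), (6), (10), (15), (18), derive G28, E65, U36, L3, A7.
Round 2 — (1), (8), (17), derive C2, H9, S45.
Round 3 — (9), (12), (14), derive N6, B9, W86.
Round 4 — (7), (13), (19), derive G4, K, P62.
Round 5 — (3), (11), derive T9, D.
Round 6 — (16), derive M3.
Closure: {A7, B9, C2, D, E, E65, F, G28, G4, H9, J2, K, L3, M3, N6, P62, P7, Q, R1, S45, T9, U, U36, V5, W6, W86} — 26 facts.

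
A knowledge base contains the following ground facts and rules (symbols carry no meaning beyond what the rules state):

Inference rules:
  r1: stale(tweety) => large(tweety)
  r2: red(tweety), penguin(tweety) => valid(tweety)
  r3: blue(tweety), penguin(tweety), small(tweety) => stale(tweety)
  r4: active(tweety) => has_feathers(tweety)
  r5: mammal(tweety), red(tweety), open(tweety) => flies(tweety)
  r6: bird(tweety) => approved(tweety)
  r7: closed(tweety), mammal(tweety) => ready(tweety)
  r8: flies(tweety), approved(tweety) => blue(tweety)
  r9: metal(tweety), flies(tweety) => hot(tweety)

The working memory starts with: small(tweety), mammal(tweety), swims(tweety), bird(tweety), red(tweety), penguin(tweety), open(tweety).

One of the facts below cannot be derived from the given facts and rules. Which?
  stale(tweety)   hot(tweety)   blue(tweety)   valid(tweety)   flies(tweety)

hot(tweety)

Round 1 — r2, r5, r6, derive valid(tweety), flies(tweety), approved(tweety).
Round 2 — r8, derive blue(tweety).
Round 3 — r3, derive stale(tweety).
Round 4 — r1, derive large(tweety).
Derived: valid(tweety) (round 1), blue(tweety) (round 2), stale(tweety) (round 3), flies(tweety) (round 1). hot(tweety) never appears in any round.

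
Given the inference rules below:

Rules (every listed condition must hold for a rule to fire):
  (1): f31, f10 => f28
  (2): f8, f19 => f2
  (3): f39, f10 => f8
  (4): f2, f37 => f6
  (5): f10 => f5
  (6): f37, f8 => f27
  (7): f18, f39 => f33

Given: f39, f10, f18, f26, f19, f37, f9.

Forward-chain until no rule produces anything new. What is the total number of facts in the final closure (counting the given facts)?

13

Round 1: (3) [f39, f10 => f8]; (5) [f10 => f5]; (7) [f18, f39 => f33]. New: f8, f5, f33.
Round 2: (2) [f8, f19 => f2]; (6) [f37, f8 => f27]. New: f2, f27.
Round 3: (4) [f2, f37 => f6]. New: f6.
Closure: {f10, f18, f19, f2, f26, f27, f33, f37, f39, f5, f6, f8, f9} — 13 facts.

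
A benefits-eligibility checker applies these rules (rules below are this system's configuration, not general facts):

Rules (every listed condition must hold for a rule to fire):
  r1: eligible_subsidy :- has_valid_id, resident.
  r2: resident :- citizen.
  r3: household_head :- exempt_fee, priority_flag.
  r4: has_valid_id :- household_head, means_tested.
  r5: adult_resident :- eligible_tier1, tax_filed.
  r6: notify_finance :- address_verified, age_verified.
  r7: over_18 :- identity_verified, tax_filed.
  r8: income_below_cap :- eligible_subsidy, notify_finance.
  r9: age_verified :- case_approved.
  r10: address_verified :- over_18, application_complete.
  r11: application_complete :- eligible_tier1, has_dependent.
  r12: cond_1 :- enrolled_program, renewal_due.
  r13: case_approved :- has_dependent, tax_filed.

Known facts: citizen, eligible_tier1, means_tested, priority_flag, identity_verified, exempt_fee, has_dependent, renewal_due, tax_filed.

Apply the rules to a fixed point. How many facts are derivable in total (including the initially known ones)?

Round 1: r2 [resident :- citizen.]; r3 [household_head :- exempt_fee, priority_flag.]; r5 [adult_resident :- eligible_tier1, tax_filed.]; r7 [over_18 :- identity_verified, tax_filed.]; r11 [application_complete :- eligible_tier1, has_dependent.]; r13 [case_approved :- has_dependent, tax_filed.]. Adds resident, household_head, adult_resident, over_18, application_complete, case_approved.
Round 2: r4 [has_valid_id :- household_head, means_tested.]; r9 [age_verified :- case_approved.]; r10 [address_verified :- over_18, application_complete.]. Adds has_valid_id, age_verified, address_verified.
Round 3: r1 [eligible_subsidy :- has_valid_id, resident.]; r6 [notify_finance :- address_verified, age_verified.]. Adds eligible_subsidy, notify_finance.
Round 4: r8 [income_below_cap :- eligible_subsidy, notify_finance.]. Adds income_below_cap.
Closure: {address_verified, adult_resident, age_verified, application_complete, case_approved, citizen, eligible_subsidy, eligible_tier1, exempt_fee, has_dependent, has_valid_id, household_head, identity_verified, income_below_cap, means_tested, notify_finance, over_18, priority_flag, renewal_due, resident, tax_filed} — 21 facts.

21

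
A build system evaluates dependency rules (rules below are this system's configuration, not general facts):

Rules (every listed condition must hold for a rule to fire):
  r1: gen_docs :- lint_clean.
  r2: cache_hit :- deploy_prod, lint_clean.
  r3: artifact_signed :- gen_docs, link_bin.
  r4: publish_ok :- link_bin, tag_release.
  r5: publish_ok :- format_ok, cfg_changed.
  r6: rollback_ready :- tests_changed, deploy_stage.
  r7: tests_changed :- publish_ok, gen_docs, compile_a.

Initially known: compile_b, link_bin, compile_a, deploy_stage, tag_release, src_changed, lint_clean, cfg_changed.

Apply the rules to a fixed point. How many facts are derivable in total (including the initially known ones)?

[1] r1 [gen_docs :- lint_clean.]; r4 [publish_ok :- link_bin, tag_release.]. ⇒ new: gen_docs, publish_ok.
[2] r3 [artifact_signed :- gen_docs, link_bin.]; r7 [tests_changed :- publish_ok, gen_docs, compile_a.]. ⇒ new: artifact_signed, tests_changed.
[3] r6 [rollback_ready :- tests_changed, deploy_stage.]. ⇒ new: rollback_ready.
Closure: {artifact_signed, cfg_changed, compile_a, compile_b, deploy_stage, gen_docs, link_bin, lint_clean, publish_ok, rollback_ready, src_changed, tag_release, tests_changed} — 13 facts.

13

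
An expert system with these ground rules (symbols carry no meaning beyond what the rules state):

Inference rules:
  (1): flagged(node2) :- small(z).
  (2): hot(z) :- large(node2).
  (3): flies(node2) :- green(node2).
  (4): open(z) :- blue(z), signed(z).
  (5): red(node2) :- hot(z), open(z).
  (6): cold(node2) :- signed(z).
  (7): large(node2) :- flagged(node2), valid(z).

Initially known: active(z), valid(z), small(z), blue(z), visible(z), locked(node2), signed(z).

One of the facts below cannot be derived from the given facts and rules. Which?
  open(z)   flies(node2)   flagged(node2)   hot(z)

Round 1 — (1), (4), (6), derive flagged(node2), open(z), cold(node2).
Round 2 — (7), derive large(node2).
Round 3 — (2), derive hot(z).
Round 4 — (5), derive red(node2).
Derived: flagged(node2) (round 1), hot(z) (round 3), open(z) (round 1). flies(node2) never appears in any round.

flies(node2)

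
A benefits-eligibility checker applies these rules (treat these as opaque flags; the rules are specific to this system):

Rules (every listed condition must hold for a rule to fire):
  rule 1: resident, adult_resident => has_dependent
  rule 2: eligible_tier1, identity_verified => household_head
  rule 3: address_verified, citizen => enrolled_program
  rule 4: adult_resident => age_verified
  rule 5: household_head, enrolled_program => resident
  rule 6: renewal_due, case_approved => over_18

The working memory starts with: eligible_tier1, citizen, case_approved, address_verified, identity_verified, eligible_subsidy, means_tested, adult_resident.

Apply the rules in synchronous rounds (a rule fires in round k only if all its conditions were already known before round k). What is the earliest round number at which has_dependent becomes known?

3

Round 1: rule 2 [eligible_tier1, identity_verified => household_head]; rule 3 [address_verified, citizen => enrolled_program]; rule 4 [adult_resident => age_verified]. New: household_head, enrolled_program, age_verified.
Round 2: rule 5 [household_head, enrolled_program => resident]. New: resident.
Round 3: rule 1 [resident, adult_resident => has_dependent]. New: has_dependent.
has_dependent first appears in round 3.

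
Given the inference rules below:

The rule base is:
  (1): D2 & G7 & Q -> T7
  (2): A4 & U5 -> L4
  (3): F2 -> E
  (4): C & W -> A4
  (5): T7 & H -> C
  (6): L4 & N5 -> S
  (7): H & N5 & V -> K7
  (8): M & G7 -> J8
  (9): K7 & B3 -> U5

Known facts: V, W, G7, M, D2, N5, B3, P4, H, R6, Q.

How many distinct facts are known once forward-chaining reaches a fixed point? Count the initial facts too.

Round 1 — (1), (7), (8), derive T7, K7, J8.
Round 2 — (5), (9), derive C, U5.
Round 3 — (4), derive A4.
Round 4 — (2), derive L4.
Round 5 — (6), derive S.
Closure: {A4, B3, C, D2, G7, H, J8, K7, L4, M, N5, P4, Q, R6, S, T7, U5, V, W} — 19 facts.

19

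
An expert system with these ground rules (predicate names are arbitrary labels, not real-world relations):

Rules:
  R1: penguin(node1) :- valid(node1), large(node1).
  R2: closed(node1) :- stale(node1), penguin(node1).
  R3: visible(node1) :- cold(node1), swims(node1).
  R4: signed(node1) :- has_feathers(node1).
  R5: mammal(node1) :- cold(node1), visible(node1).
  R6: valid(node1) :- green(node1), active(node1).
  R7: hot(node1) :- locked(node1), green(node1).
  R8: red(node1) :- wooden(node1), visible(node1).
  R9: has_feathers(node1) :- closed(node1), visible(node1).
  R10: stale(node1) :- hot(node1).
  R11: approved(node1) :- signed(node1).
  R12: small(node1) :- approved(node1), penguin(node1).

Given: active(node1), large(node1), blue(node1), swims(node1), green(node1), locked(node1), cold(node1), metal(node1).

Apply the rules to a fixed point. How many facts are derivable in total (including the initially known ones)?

Round 1 — R3, R6, R7, derive visible(node1), valid(node1), hot(node1).
Round 2 — R1, R5, R10, derive penguin(node1), mammal(node1), stale(node1).
Round 3 — R2, derive closed(node1).
Round 4 — R9, derive has_feathers(node1).
Round 5 — R4, derive signed(node1).
Round 6 — R11, derive approved(node1).
Round 7 — R12, derive small(node1).
Closure: {active(node1), approved(node1), blue(node1), closed(node1), cold(node1), green(node1), has_feathers(node1), hot(node1), large(node1), locked(node1), mammal(node1), metal(node1), penguin(node1), signed(node1), small(node1), stale(node1), swims(node1), valid(node1), visible(node1)} — 19 facts.

19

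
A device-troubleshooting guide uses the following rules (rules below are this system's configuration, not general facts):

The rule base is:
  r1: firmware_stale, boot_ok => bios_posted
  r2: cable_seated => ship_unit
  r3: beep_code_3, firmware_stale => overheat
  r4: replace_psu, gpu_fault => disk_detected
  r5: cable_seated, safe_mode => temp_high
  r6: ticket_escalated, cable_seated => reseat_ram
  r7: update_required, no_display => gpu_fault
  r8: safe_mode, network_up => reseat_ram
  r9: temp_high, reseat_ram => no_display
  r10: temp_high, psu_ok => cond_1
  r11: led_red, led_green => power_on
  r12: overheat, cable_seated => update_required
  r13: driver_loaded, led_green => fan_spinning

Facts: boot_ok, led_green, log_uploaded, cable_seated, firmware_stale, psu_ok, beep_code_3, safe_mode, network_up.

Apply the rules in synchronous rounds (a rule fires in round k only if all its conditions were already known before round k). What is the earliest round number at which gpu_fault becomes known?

Round 1: r1 [firmware_stale, boot_ok => bios_posted]; r2 [cable_seated => ship_unit]; r3 [beep_code_3, firmware_stale => overheat]; r5 [cable_seated, safe_mode => temp_high]; r8 [safe_mode, network_up => reseat_ram]. Adds bios_posted, ship_unit, overheat, temp_high, reseat_ram.
Round 2: r9 [temp_high, reseat_ram => no_display]; r10 [temp_high, psu_ok => cond_1]; r12 [overheat, cable_seated => update_required]. Adds no_display, cond_1, update_required.
Round 3: r7 [update_required, no_display => gpu_fault]. Adds gpu_fault.
gpu_fault first appears in round 3.

3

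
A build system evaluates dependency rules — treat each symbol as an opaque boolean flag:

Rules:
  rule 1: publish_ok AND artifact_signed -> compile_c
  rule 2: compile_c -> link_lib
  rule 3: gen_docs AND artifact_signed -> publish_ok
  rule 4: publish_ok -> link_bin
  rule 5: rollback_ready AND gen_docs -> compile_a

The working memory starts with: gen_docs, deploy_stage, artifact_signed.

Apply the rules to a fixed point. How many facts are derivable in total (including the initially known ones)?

Round 1: rule 3 [gen_docs AND artifact_signed -> publish_ok]. New: publish_ok.
Round 2: rule 1 [publish_ok AND artifact_signed -> compile_c]; rule 4 [publish_ok -> link_bin]. New: compile_c, link_bin.
Round 3: rule 2 [compile_c -> link_lib]. New: link_lib.
Closure: {artifact_signed, compile_c, deploy_stage, gen_docs, link_bin, link_lib, publish_ok} — 7 facts.

7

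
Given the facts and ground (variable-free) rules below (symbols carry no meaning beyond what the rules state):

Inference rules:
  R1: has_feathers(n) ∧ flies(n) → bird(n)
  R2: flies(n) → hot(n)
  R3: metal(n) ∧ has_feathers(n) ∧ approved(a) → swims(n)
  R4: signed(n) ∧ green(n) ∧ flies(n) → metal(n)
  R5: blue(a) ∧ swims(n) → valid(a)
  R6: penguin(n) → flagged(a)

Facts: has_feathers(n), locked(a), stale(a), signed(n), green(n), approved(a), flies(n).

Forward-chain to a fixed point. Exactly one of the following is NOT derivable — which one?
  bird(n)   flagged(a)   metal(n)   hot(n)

Round 1: R1 [has_feathers(n) ∧ flies(n) → bird(n)]; R2 [flies(n) → hot(n)]; R4 [signed(n) ∧ green(n) ∧ flies(n) → metal(n)]. New: bird(n), hot(n), metal(n).
Round 2: R3 [metal(n) ∧ has_feathers(n) ∧ approved(a) → swims(n)]. New: swims(n).
Derived: bird(n) (round 1), metal(n) (round 1), hot(n) (round 1). flagged(a) never appears in any round.

flagged(a)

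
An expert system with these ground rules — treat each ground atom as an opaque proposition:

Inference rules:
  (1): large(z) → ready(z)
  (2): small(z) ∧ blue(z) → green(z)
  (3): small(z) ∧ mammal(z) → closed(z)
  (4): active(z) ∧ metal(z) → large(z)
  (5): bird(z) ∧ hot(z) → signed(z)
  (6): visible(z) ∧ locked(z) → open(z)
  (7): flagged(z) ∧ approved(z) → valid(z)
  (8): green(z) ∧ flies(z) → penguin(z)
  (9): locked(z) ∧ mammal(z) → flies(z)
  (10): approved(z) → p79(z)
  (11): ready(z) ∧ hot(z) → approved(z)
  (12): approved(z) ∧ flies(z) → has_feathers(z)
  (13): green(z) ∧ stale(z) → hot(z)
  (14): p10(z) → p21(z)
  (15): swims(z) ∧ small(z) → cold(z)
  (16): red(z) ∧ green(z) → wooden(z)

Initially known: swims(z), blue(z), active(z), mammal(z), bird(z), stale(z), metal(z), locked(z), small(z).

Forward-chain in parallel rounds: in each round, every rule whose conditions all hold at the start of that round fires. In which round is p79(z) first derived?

4

Round 1: (2) [small(z) ∧ blue(z) → green(z)]; (3) [small(z) ∧ mammal(z) → closed(z)]; (4) [active(z) ∧ metal(z) → large(z)]; (9) [locked(z) ∧ mammal(z) → flies(z)]; (15) [swims(z) ∧ small(z) → cold(z)]. New: green(z), closed(z), large(z), flies(z), cold(z).
Round 2: (1) [large(z) → ready(z)]; (8) [green(z) ∧ flies(z) → penguin(z)]; (13) [green(z) ∧ stale(z) → hot(z)]. New: ready(z), penguin(z), hot(z).
Round 3: (5) [bird(z) ∧ hot(z) → signed(z)]; (11) [ready(z) ∧ hot(z) → approved(z)]. New: signed(z), approved(z).
Round 4: (10) [approved(z) → p79(z)]; (12) [approved(z) ∧ flies(z) → has_feathers(z)]. New: p79(z), has_feathers(z).
p79(z) first appears in round 4.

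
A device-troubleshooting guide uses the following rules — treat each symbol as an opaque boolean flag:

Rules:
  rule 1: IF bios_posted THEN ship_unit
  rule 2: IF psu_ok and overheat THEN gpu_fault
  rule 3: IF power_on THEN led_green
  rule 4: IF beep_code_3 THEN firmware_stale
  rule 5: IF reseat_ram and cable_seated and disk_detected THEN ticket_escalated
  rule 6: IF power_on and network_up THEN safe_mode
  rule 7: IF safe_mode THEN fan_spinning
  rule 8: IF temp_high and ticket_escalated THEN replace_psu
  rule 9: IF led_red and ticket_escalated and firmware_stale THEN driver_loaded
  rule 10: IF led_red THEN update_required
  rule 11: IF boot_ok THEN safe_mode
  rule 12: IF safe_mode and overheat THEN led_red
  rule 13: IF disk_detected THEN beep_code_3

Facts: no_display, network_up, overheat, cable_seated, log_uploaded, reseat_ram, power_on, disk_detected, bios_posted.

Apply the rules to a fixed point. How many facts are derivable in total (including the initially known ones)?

19

Round 1: rule 1 [IF bios_posted THEN ship_unit]; rule 3 [IF power_on THEN led_green]; rule 5 [IF reseat_ram and cable_seated and disk_detected THEN ticket_escalated]; rule 6 [IF power_on and network_up THEN safe_mode]; rule 13 [IF disk_detected THEN beep_code_3]. Adds ship_unit, led_green, ticket_escalated, safe_mode, beep_code_3.
Round 2: rule 4 [IF beep_code_3 THEN firmware_stale]; rule 7 [IF safe_mode THEN fan_spinning]; rule 12 [IF safe_mode and overheat THEN led_red]. Adds firmware_stale, fan_spinning, led_red.
Round 3: rule 9 [IF led_red and ticket_escalated and firmware_stale THEN driver_loaded]; rule 10 [IF led_red THEN update_required]. Adds driver_loaded, update_required.
Closure: {beep_code_3, bios_posted, cable_seated, disk_detected, driver_loaded, fan_spinning, firmware_stale, led_green, led_red, log_uploaded, network_up, no_display, overheat, power_on, reseat_ram, safe_mode, ship_unit, ticket_escalated, update_required} — 19 facts.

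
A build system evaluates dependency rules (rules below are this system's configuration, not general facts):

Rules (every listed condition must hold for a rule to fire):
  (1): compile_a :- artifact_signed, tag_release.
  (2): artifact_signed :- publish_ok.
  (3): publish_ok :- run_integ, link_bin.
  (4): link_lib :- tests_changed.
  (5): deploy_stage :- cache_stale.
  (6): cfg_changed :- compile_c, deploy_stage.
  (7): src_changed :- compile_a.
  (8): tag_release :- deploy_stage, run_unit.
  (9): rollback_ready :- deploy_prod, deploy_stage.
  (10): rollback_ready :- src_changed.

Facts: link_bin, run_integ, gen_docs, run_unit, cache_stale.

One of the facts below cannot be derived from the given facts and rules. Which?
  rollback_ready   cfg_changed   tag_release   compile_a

Round 1 — (3), (5), derive publish_ok, deploy_stage.
Round 2 — (2), (8), derive artifact_signed, tag_release.
Round 3 — (1), derive compile_a.
Round 4 — (7), derive src_changed.
Round 5 — (10), derive rollback_ready.
Derived: tag_release (round 2), compile_a (round 3), rollback_ready (round 5). cfg_changed never appears in any round.

cfg_changed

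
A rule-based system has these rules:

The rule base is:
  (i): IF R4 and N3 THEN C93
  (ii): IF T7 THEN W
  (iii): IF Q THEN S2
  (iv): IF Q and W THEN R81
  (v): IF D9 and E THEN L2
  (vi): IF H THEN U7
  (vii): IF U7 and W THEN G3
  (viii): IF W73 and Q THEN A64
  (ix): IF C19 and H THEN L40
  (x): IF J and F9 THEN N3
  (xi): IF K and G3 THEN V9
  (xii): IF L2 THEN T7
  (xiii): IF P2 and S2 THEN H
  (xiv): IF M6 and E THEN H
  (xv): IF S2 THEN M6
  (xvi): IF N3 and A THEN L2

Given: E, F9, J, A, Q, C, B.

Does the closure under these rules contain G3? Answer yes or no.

[1] (iii) [IF Q THEN S2]; (x) [IF J and F9 THEN N3]. ⇒ new: S2, N3.
[2] (xv) [IF S2 THEN M6]; (xvi) [IF N3 and A THEN L2]. ⇒ new: M6, L2.
[3] (xii) [IF L2 THEN T7]; (xiv) [IF M6 and E THEN H]. ⇒ new: T7, H.
[4] (ii) [IF T7 THEN W]; (vi) [IF H THEN U7]. ⇒ new: W, U7.
[5] (iv) [IF Q and W THEN R81]; (vii) [IF U7 and W THEN G3]. ⇒ new: R81, G3.
G3 appears in round 5, so it is derivable.

yes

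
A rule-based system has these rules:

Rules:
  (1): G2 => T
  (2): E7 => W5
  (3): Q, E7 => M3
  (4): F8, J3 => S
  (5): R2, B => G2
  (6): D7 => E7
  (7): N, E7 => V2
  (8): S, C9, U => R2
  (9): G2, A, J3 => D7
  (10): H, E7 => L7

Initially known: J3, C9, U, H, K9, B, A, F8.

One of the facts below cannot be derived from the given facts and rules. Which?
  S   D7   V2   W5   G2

Round 1: (4) [F8, J3 => S]. Adds S.
Round 2: (8) [S, C9, U => R2]. Adds R2.
Round 3: (5) [R2, B => G2]. Adds G2.
Round 4: (1) [G2 => T]; (9) [G2, A, J3 => D7]. Adds T, D7.
Round 5: (6) [D7 => E7]. Adds E7.
Round 6: (2) [E7 => W5]; (10) [H, E7 => L7]. Adds W5, L7.
Derived: G2 (round 3), S (round 1), W5 (round 6), D7 (round 4). V2 never appears in any round.

V2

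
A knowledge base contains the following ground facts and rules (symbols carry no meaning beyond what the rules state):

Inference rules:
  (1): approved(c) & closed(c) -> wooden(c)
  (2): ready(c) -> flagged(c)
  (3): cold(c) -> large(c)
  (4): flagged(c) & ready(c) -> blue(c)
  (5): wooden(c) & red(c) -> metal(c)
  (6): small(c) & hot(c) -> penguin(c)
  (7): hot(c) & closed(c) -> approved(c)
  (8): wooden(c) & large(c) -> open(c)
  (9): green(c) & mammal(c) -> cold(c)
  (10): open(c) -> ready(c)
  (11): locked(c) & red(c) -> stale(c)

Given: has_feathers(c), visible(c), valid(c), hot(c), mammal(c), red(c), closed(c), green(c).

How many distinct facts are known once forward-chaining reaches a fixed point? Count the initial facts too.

[1] (7) [hot(c) & closed(c) -> approved(c)]; (9) [green(c) & mammal(c) -> cold(c)]. ⇒ new: approved(c), cold(c).
[2] (1) [approved(c) & closed(c) -> wooden(c)]; (3) [cold(c) -> large(c)]. ⇒ new: wooden(c), large(c).
[3] (5) [wooden(c) & red(c) -> metal(c)]; (8) [wooden(c) & large(c) -> open(c)]. ⇒ new: metal(c), open(c).
[4] (10) [open(c) -> ready(c)]. ⇒ new: ready(c).
[5] (2) [ready(c) -> flagged(c)]. ⇒ new: flagged(c).
[6] (4) [flagged(c) & ready(c) -> blue(c)]. ⇒ new: blue(c).
Closure: {approved(c), blue(c), closed(c), cold(c), flagged(c), green(c), has_feathers(c), hot(c), large(c), mammal(c), metal(c), open(c), ready(c), red(c), valid(c), visible(c), wooden(c)} — 17 facts.

17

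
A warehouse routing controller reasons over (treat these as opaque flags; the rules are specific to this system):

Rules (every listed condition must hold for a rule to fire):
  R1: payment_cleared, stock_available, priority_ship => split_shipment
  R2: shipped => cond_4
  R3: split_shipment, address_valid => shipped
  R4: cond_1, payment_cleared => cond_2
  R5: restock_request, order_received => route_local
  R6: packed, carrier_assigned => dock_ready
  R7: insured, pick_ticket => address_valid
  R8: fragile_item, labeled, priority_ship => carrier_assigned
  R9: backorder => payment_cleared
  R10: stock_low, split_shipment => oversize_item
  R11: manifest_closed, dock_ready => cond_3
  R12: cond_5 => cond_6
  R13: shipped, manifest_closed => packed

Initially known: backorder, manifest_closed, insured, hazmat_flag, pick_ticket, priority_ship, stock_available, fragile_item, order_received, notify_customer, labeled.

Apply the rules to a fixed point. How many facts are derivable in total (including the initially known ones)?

[1] R7 [insured, pick_ticket => address_valid]; R8 [fragile_item, labeled, priority_ship => carrier_assigned]; R9 [backorder => payment_cleared]. ⇒ new: address_valid, carrier_assigned, payment_cleared.
[2] R1 [payment_cleared, stock_available, priority_ship => split_shipment]. ⇒ new: split_shipment.
[3] R3 [split_shipment, address_valid => shipped]. ⇒ new: shipped.
[4] R2 [shipped => cond_4]; R13 [shipped, manifest_closed => packed]. ⇒ new: cond_4, packed.
[5] R6 [packed, carrier_assigned => dock_ready]. ⇒ new: dock_ready.
[6] R11 [manifest_closed, dock_ready => cond_3]. ⇒ new: cond_3.
Closure: {address_valid, backorder, carrier_assigned, cond_3, cond_4, dock_ready, fragile_item, hazmat_flag, insured, labeled, manifest_closed, notify_customer, order_received, packed, payment_cleared, pick_ticket, priority_ship, shipped, split_shipment, stock_available} — 20 facts.

20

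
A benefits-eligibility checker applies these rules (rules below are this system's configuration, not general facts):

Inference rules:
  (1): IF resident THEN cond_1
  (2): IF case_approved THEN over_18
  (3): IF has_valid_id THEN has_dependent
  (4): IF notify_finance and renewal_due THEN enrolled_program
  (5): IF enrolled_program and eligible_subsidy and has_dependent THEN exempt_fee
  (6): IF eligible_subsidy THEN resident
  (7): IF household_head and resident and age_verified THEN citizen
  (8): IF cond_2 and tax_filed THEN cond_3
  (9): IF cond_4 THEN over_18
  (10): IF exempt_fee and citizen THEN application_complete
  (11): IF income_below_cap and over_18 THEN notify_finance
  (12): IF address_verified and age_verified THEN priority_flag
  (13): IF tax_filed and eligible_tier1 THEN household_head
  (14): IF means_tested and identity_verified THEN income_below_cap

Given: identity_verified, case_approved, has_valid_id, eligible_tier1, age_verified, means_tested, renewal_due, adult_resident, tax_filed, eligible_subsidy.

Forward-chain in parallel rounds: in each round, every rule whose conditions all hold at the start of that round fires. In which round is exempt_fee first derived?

4

Round 1: (2) [IF case_approved THEN over_18]; (3) [IF has_valid_id THEN has_dependent]; (6) [IF eligible_subsidy THEN resident]; (13) [IF tax_filed and eligible_tier1 THEN household_head]; (14) [IF means_tested and identity_verified THEN income_below_cap]. Adds over_18, has_dependent, resident, household_head, income_below_cap.
Round 2: (1) [IF resident THEN cond_1]; (7) [IF household_head and resident and age_verified THEN citizen]; (11) [IF income_below_cap and over_18 THEN notify_finance]. Adds cond_1, citizen, notify_finance.
Round 3: (4) [IF notify_finance and renewal_due THEN enrolled_program]. Adds enrolled_program.
Round 4: (5) [IF enrolled_program and eligible_subsidy and has_dependent THEN exempt_fee]. Adds exempt_fee.
exempt_fee first appears in round 4.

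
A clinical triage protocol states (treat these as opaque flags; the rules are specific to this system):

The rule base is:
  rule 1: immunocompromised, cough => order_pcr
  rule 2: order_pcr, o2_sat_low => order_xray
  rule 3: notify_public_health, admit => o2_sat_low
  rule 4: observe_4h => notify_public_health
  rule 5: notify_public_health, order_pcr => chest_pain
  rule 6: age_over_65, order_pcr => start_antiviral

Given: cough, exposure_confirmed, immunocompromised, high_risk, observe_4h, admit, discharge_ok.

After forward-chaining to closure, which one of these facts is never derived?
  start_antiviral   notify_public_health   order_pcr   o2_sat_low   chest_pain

[1] rule 1 [immunocompromised, cough => order_pcr]; rule 4 [observe_4h => notify_public_health]. ⇒ new: order_pcr, notify_public_health.
[2] rule 3 [notify_public_health, admit => o2_sat_low]; rule 5 [notify_public_health, order_pcr => chest_pain]. ⇒ new: o2_sat_low, chest_pain.
[3] rule 2 [order_pcr, o2_sat_low => order_xray]. ⇒ new: order_xray.
Derived: o2_sat_low (round 2), notify_public_health (round 1), chest_pain (round 2), order_pcr (round 1). start_antiviral never appears in any round.

start_antiviral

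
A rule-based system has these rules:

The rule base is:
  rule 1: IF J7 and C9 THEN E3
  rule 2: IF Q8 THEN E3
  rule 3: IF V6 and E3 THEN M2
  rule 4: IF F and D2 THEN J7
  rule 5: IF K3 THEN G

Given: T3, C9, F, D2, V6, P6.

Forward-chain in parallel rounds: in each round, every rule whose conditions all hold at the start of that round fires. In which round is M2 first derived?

Round 1 fires rule 4, giving J7.
Round 2 fires rule 1, giving E3.
Round 3 fires rule 3, giving M2.
M2 first appears in round 3.

3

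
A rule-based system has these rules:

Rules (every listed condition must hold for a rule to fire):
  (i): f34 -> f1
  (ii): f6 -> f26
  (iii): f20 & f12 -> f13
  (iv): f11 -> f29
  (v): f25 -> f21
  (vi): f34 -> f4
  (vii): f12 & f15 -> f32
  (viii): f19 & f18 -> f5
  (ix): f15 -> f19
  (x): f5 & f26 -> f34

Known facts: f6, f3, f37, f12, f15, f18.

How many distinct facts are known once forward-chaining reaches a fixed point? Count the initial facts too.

Round 1: (ii) [f6 -> f26]; (vii) [f12 & f15 -> f32]; (ix) [f15 -> f19]. New: f26, f32, f19.
Round 2: (viii) [f19 & f18 -> f5]. New: f5.
Round 3: (x) [f5 & f26 -> f34]. New: f34.
Round 4: (i) [f34 -> f1]; (vi) [f34 -> f4]. New: f1, f4.
Closure: {f1, f12, f15, f18, f19, f26, f3, f32, f34, f37, f4, f5, f6} — 13 facts.

13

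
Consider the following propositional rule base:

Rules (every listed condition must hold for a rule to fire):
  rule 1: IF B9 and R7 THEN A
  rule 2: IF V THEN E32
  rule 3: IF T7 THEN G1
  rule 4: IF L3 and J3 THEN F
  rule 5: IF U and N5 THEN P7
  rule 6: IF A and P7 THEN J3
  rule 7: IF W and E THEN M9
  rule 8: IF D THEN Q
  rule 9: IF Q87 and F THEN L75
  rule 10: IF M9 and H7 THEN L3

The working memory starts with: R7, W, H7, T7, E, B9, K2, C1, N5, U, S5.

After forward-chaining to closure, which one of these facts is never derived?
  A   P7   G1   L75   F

Round 1: rule 1 [IF B9 and R7 THEN A]; rule 3 [IF T7 THEN G1]; rule 5 [IF U and N5 THEN P7]; rule 7 [IF W and E THEN M9]. Adds A, G1, P7, M9.
Round 2: rule 6 [IF A and P7 THEN J3]; rule 10 [IF M9 and H7 THEN L3]. Adds J3, L3.
Round 3: rule 4 [IF L3 and J3 THEN F]. Adds F.
Derived: F (round 3), G1 (round 1), A (round 1), P7 (round 1). L75 never appears in any round.

L75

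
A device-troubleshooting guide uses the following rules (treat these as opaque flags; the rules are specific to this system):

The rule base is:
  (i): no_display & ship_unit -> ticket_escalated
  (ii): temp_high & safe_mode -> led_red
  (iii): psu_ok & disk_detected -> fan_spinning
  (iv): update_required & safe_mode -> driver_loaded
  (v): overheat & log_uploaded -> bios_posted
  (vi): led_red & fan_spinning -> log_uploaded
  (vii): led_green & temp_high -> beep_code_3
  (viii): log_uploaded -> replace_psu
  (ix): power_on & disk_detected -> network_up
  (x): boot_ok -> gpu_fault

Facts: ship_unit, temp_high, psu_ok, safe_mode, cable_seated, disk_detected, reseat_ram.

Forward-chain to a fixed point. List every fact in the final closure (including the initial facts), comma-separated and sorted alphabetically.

Round 1 — (ii), (iii), derive led_red, fan_spinning.
Round 2 — (vi), derive log_uploaded.
Round 3 — (viii), derive replace_psu.

cable_seated, disk_detected, fan_spinning, led_red, log_uploaded, psu_ok, replace_psu, reseat_ram, safe_mode, ship_unit, temp_high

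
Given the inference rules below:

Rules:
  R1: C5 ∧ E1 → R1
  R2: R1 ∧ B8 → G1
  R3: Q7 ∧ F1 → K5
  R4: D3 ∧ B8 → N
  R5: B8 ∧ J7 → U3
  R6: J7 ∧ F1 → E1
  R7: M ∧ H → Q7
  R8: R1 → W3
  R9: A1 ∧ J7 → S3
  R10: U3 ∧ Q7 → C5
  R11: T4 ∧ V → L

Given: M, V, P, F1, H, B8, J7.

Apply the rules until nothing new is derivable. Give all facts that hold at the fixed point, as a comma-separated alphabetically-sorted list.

Round 1 — R5, R6, R7, derive U3, E1, Q7.
Round 2 — R3, R10, derive K5, C5.
Round 3 — R1, derive R1.
Round 4 — R2, R8, derive G1, W3.

B8, C5, E1, F1, G1, H, J7, K5, M, P, Q7, R1, U3, V, W3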